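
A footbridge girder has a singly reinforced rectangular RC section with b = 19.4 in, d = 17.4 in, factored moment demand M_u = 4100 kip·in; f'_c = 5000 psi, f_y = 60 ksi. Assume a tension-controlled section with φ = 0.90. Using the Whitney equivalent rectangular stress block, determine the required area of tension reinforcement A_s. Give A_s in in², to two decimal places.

A_s ≈ 4.86 in²

M_n = M_u/φ = 4100/0.90 = 4555.56 kip·in.
From M_n = 0.85 f'_c a b (d − a/2):
a = d − √(d² − 2M_n/(0.85 f'_c b)) = 17.4 − √(17.4² − 2 × 4555.56/(0.85 × 5 × 19.4)) = 3.534 in.
A_s = 0.85 f'_c a b / f_y = 0.85 × 5 × 3.534 × 19.4 / 60 = 4.856 in².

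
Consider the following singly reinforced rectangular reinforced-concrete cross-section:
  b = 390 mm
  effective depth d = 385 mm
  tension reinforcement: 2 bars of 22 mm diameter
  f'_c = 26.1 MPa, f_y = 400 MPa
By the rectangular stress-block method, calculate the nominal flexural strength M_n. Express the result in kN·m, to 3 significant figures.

A_s = 2 × 380 = 760 mm².
T = A_s f_y = 760 × 400 = 304000 N = 304 kN.
From C = T: a = T/(0.85 f'_c b) = 304000/(0.85 × 26.1 × 390) = 35.14 mm.
M_n = T(d − a/2) = 304 kN × (385 − 17.57) mm = 111.70 kN·m.

M_n ≈ 112 kN·m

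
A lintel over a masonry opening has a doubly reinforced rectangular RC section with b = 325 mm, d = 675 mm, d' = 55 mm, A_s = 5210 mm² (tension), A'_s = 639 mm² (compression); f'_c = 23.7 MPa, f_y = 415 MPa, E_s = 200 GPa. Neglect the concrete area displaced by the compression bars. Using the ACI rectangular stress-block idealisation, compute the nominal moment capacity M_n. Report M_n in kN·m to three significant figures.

Assume both tension and compression steel yield.
Net tension couple steel: A_s − A'_s = 4571 mm².
a = (A_s − A'_s) f_y / (0.85 f'_c b) = 1896965/(0.85 × 23.7 × 325) = 289.74 mm.
c = a/β₁ = 289.74/0.85 = 340.87 mm; ε'_s = 0.003(c − d')/c = 0.0025 ≥ f_y/E_s = 0.0021, so compression steel does yield.
M_n = (A_s − A'_s) f_y (d − a/2) + A'_s f_y (d − d') = [1896965 × (675 − 144.87) + 265185 × (675 − 55)] × 10⁻⁶ = 1005.64 + 164.41 = 1170.05 kN·m.

M_n ≈ 1170 kN·m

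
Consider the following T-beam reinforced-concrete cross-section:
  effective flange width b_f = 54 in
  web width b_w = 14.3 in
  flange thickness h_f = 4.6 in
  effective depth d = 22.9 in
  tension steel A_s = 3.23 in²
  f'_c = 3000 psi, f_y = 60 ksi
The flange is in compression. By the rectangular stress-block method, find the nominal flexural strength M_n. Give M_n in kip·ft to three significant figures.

M_n ≈ 358 kip·ft

Tension: T = A_s f_y = 3.23 × 60 = 193.8 kips.
Try a within the flange: a = T/(0.85 f'_c b_f) = 193.8/(0.85 × 3 × 54) = 1.407 in.
Since a = 1.407 ≤ h_f = 4.6 in, the stress block lies entirely in the flange; analyse as a rectangular beam of width b_f.
M_n = T(d − a/2) = 193.8 × (22.9 − 0.7035) = 4301.7 kip·in.
M_n = 4301.7/12 = 358.48 kip·ft.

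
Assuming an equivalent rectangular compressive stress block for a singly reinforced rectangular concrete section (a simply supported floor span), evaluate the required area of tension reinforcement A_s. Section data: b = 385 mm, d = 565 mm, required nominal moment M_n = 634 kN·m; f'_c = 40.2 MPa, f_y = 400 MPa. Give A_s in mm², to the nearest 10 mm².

With M_n = 0.85 f'_c a b (d − a/2), solve the quadratic for a:
a = d − √(d² − 2M_n/(0.85 f'_c b)) = 565 − √(565² − 2 × 634×10⁶/(0.85 × 40.2 × 385)) = 92.94 mm.
A_s = 0.85 f'_c a b / f_y = 0.85 × 40.2 × 92.94 × 385 / 400 = 3056.7 mm².

A_s ≈ 3060 mm²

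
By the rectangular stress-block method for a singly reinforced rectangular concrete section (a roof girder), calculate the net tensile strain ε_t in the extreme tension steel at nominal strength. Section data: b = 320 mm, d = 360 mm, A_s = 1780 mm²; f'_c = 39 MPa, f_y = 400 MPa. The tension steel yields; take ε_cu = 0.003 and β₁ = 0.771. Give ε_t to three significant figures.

ε_t ≈ 0.00941

a = A_s f_y/(0.85 f'_c b) = 67.12 mm.
β₁ = 0.771, so c = a/β₁ = 67.12/0.771 = 87.06 mm.
From the linear strain diagram with ε_cu = 0.003: ε_t = 0.003 (d − c)/c = 0.003 × (360 − 87.06)/87.06 = 0.00941.
Since ε_t ≥ 0.005, the section is tension-controlled.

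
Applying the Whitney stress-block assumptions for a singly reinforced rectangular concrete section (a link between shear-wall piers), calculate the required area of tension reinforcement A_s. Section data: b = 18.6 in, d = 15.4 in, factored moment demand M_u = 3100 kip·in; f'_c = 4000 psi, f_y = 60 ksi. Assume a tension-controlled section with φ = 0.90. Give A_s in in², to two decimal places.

M_n = M_u/φ = 3100/0.90 = 3444.44 kip·in.
From M_n = 0.85 f'_c a b (d − a/2):
a = d − √(d² − 2M_n/(0.85 f'_c b)) = 15.4 − √(15.4² − 2 × 3444.44/(0.85 × 4 × 18.6)) = 4.076 in.
A_s = 0.85 f'_c a b / f_y = 0.85 × 4 × 4.076 × 18.6 / 60 = 4.296 in².

A_s ≈ 4.30 in²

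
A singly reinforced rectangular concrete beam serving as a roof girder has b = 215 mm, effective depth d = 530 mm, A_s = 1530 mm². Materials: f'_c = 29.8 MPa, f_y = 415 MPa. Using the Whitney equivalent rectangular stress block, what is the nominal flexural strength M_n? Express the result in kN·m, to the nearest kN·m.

T = A_s f_y = 1530 × 415 = 634950 N = 634.95 kN.
From C = T: a = T/(0.85 f'_c b) = 634950/(0.85 × 29.8 × 215) = 116.59 mm.
M_n = T(d − a/2) = 634.95 kN × (530 − 58.295) mm = 299.51 kN·m.

M_n ≈ 300 kN·m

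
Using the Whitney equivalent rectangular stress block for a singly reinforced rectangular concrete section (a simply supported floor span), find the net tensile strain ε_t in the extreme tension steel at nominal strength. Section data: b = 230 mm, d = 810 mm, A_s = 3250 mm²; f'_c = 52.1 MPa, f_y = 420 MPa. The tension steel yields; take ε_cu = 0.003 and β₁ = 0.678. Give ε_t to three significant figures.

a = A_s f_y/(0.85 f'_c b) = 134.01 mm.
β₁ = 0.678, so c = a/β₁ = 134.01/0.678 = 197.65 mm.
From the linear strain diagram with ε_cu = 0.003: ε_t = 0.003 (d − c)/c = 0.003 × (810 − 197.65)/197.65 = 0.00929.
Since ε_t ≥ 0.005, the section is tension-controlled.

ε_t ≈ 0.00929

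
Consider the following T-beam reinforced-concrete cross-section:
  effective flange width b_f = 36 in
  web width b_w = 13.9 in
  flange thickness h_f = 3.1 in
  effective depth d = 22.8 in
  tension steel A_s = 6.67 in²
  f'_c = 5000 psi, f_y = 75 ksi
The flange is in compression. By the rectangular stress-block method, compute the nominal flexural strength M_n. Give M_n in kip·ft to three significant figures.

M_n ≈ 882 kip·ft

Tension: T = A_s f_y = 6.67 × 75 = 500.25 kips.
Try a within the flange: a = T/(0.85 f'_c b_f) = 500.25/(0.85 × 5 × 36) = 3.270 in.
a = 3.270 > h_f = 3.1 in: the block extends into the web. Split into flange-overhang and web parts.
C_f = 0.85 f'_c (b_f − b_w) h_f = 0.85 × 5 × (36 − 13.9) × 3.1 = 291.2 kips.
Remaining web compression depth: a_w = (T − C_f)/(0.85 f'_c b_w) = (500.25 − 291.2)/(0.85 × 5 × 13.9) = 3.539 in.
M_n = C_f(d − h_f/2) + (T − C_f)(d − a_w/2) = 291.2 × (22.8 − 1.55) + 209.05 × (22.8 − 1.7695) = 6188.0 + 4396.4 = 10584.4 kip·in.
M_n = 10584.4/12 = 882.03 kip·ft.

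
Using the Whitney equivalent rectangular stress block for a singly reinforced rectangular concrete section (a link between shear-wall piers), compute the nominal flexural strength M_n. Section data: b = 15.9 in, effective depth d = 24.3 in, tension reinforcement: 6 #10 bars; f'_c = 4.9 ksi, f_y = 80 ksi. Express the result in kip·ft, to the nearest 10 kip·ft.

A_s = 6 × 1.27 = 7.62 in².
T = A_s f_y = 7.62 × 80 = 609.6 kips.
a = T/(0.85 f'_c b) = 609.6/(0.85 × 4.9 × 15.9) = 9.205 in.
M_n = T(d − a/2) = 609.6 × (24.3 − 4.6025) = 12007.6 kip·in = 12007.6/12 = 1000.63 kip·ft.

M_n ≈ 1000 kip·ft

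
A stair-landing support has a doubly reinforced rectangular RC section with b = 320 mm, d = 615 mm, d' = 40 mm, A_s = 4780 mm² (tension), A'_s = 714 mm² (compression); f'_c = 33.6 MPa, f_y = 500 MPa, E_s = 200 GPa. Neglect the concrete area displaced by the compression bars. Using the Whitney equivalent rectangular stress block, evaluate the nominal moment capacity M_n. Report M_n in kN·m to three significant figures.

M_n ≈ 1230 kN·m

Assume both tension and compression steel yield.
Net tension couple steel: A_s − A'_s = 4066 mm².
a = (A_s − A'_s) f_y / (0.85 f'_c b) = 2033000/(0.85 × 33.6 × 320) = 222.45 mm.
c = a/β₁ = 222.45/0.81 = 274.63 mm; ε'_s = 0.003(c − d')/c = 0.0026 ≥ f_y/E_s = 0.0025, so compression steel does yield.
M_n = (A_s − A'_s) f_y (d − a/2) + A'_s f_y (d − d') = [2033000 × (615 − 111.225) + 357000 × (615 − 40)] × 10⁻⁶ = 1024.17 + 205.28 = 1229.45 kN·m.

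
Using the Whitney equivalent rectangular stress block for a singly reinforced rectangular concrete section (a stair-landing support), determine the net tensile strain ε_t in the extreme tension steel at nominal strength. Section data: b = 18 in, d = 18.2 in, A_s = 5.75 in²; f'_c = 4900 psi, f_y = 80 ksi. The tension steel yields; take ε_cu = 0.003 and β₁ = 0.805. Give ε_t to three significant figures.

a = A_s f_y/(0.85 f'_c b) = 6.136 in.
β₁ = 0.805, so c = a/β₁ = 6.136/0.805 = 7.622 in.
From the linear strain diagram with ε_cu = 0.003: ε_t = 0.003 (d − c)/c = 0.003 × (18.2 − 7.622)/7.622 = 0.00416.
ε_t is between 0.004 and 0.005 — transition zone.

ε_t ≈ 0.00416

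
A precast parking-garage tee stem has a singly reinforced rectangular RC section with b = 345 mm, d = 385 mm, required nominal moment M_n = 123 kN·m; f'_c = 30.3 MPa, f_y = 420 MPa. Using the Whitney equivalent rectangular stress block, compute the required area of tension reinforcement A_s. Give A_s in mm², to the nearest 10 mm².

With M_n = 0.85 f'_c a b (d − a/2), solve the quadratic for a:
a = d − √(d² − 2M_n/(0.85 f'_c b)) = 385 − √(385² − 2 × 123×10⁶/(0.85 × 30.3 × 345)) = 37.81 mm.
A_s = 0.85 f'_c a b / f_y = 0.85 × 30.3 × 37.81 × 345 / 420 = 799.9 mm².

A_s ≈ 800 mm²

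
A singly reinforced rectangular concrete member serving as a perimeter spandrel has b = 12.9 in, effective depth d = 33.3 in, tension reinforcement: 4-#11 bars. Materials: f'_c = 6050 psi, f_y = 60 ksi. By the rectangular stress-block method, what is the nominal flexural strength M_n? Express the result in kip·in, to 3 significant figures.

A_s = 4 × 1.56 = 6.24 in².
T = A_s f_y = 6.24 × 60 = 374.4 kips.
a = T/(0.85 f'_c b) = 374.4/(0.85 × 6.05 × 12.9) = 5.644 in.
M_n = T(d − a/2) = 374.4 × (33.3 − 2.822) = 11411.0 kip·in.

M_n ≈ 11400 kip·in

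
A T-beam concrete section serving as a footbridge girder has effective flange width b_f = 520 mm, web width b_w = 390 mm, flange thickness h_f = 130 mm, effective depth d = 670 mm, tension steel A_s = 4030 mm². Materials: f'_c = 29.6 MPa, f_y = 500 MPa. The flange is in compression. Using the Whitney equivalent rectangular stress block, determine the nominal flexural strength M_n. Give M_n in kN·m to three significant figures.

M_n ≈ 1190 kN·m

Tension: T = A_s f_y = 4030 × 500 = 2015000 N.
Try a within the flange: a = T/(0.85 f'_c b_f) = 2015000/(0.85 × 29.6 × 520) = 154.01 mm.
a = 154.01 > h_f = 130 mm: the block extends into the web. Split into flange-overhang and web parts.
C_f = 0.85 f'_c (b_f − b_w) h_f = 0.85 × 29.6 × (520 − 390) × 130 = 425204 N.
Remaining web compression depth: a_w = (T − C_f)/(0.85 f'_c b_w) = (2015000 − 425204)/(0.85 × 29.6 × 390) = 162.02 mm.
M_n = C_f(d − h_f/2) + (T − C_f)(d − a_w/2) = 425204 × (670 − 65) + 1589796 × (670 − 81.01) = 257.25 + 936.37 = 1193.62 × 10⁶ N·mm.
M_n = 1193.62 kN·m.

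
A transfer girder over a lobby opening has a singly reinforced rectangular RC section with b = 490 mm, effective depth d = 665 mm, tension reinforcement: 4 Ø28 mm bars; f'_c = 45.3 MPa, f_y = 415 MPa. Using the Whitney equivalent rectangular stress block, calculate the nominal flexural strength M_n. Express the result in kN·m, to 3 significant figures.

A_s = 4 × 616 = 2464 mm².
T = A_s f_y = 2464 × 415 = 1022560 N = 1022.56 kN.
From C = T: a = T/(0.85 f'_c b) = 1022560/(0.85 × 45.3 × 490) = 54.20 mm.
M_n = T(d − a/2) = 1022.56 kN × (665 − 27.1) mm = 652.29 kN·m.

M_n ≈ 652 kN·m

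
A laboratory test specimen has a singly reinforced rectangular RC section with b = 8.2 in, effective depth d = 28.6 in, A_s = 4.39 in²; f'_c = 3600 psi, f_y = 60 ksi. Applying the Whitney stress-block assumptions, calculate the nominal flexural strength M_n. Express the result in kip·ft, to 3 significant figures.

M_n ≈ 513 kip·ft

T = A_s f_y = 4.39 × 60 = 263.4 kips.
a = T/(0.85 f'_c b) = 263.4/(0.85 × 3.6 × 8.2) = 10.497 in.
M_n = T(d − a/2) = 263.4 × (28.6 − 5.2485) = 6150.8 kip·in = 6150.8/12 = 512.57 kip·ft.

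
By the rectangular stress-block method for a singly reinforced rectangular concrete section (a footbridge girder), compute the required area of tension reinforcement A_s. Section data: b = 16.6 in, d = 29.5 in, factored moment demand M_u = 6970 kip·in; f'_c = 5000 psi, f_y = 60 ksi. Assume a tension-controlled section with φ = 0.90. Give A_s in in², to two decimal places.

A_s ≈ 4.69 in²

M_n = M_u/φ = 6970/0.90 = 7744.44 kip·in.
From M_n = 0.85 f'_c a b (d − a/2):
a = d − √(d² − 2M_n/(0.85 f'_c b)) = 29.5 − √(29.5² − 2 × 7744.44/(0.85 × 5 × 16.6)) = 3.991 in.
A_s = 0.85 f'_c a b / f_y = 0.85 × 5 × 3.991 × 16.6 / 60 = 4.693 in².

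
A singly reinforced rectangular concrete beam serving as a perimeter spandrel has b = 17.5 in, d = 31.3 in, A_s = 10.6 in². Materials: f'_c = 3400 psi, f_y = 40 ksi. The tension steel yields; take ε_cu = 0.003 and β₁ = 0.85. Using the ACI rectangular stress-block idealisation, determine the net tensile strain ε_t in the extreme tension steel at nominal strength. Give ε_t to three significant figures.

a = A_s f_y/(0.85 f'_c b) = 8.384 in.
β₁ = 0.85, so c = a/β₁ = 8.384/0.85 = 9.864 in.
From the linear strain diagram with ε_cu = 0.003: ε_t = 0.003 (d − c)/c = 0.003 × (31.3 − 9.864)/9.864 = 0.00652.
Since ε_t ≥ 0.005, the section is tension-controlled.

ε_t ≈ 0.00652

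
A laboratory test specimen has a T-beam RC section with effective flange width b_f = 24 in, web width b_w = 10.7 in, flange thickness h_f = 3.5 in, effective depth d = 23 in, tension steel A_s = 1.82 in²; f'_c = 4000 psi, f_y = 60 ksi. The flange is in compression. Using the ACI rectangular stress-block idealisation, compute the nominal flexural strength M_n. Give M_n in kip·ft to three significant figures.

Tension: T = A_s f_y = 1.82 × 60 = 109.2 kips.
Try a within the flange: a = T/(0.85 f'_c b_f) = 109.2/(0.85 × 4 × 24) = 1.338 in.
Since a = 1.338 ≤ h_f = 3.5 in, the stress block lies entirely in the flange; analyse as a rectangular beam of width b_f.
M_n = T(d − a/2) = 109.2 × (23 − 0.669) = 2438.5 kip·in.
M_n = 2438.5/12 = 203.21 kip·ft.

M_n ≈ 203 kip·ft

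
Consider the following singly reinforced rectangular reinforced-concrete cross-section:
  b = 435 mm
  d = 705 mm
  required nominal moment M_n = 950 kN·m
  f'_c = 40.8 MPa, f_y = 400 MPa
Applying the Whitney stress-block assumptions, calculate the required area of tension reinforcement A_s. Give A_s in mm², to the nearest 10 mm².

A_s ≈ 3610 mm²

With M_n = 0.85 f'_c a b (d − a/2), solve the quadratic for a:
a = d − √(d² − 2M_n/(0.85 f'_c b)) = 705 − √(705² − 2 × 950×10⁶/(0.85 × 40.8 × 435)) = 95.84 mm.
A_s = 0.85 f'_c a b / f_y = 0.85 × 40.8 × 95.84 × 435 / 400 = 3614.6 mm².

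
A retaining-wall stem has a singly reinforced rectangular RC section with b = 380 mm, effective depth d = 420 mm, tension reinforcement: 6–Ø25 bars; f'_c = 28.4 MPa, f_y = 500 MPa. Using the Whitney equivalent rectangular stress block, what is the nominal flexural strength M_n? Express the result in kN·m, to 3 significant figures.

M_n ≈ 500 kN·m

A_s = 6 × 491 = 2946 mm².
T = A_s f_y = 2946 × 500 = 1473000 N = 1473 kN.
From C = T: a = T/(0.85 f'_c b) = 1473000/(0.85 × 28.4 × 380) = 160.58 mm.
M_n = T(d − a/2) = 1473 kN × (420 − 80.29) mm = 500.39 kN·m.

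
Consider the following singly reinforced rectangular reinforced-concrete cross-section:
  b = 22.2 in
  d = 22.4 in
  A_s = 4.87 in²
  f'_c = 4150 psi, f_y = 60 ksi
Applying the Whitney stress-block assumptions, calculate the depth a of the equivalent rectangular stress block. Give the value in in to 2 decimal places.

T = A_s f_y = 4.87 × 60 = 292.2 kips.
a = T/(0.85 f'_c b) = 292.2/(0.85 × 4.15 × 22.2) = 3.73 in.

a ≈ 3.73 in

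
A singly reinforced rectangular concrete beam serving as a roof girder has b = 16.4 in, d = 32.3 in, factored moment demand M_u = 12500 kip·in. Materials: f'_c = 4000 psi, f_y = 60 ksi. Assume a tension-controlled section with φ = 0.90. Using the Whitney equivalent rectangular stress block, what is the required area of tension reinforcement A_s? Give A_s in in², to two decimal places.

A_s ≈ 8.32 in²

M_n = M_u/φ = 12500/0.90 = 13888.9 kip·in.
From M_n = 0.85 f'_c a b (d − a/2):
a = d − √(d² − 2M_n/(0.85 f'_c b)) = 32.3 − √(32.3² − 2 × 13888.9/(0.85 × 4 × 16.4)) = 8.952 in.
A_s = 0.85 f'_c a b / f_y = 0.85 × 4 × 8.952 × 16.4 / 60 = 8.319 in².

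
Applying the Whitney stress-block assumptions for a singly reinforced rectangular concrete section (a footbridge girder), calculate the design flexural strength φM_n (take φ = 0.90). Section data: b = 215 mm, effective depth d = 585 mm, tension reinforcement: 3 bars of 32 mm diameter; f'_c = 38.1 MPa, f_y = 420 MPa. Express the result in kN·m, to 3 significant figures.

A_s = 3 × 804 = 2412 mm².
T = A_s f_y = 2412 × 420 = 1013040 N = 1013.04 kN.
From C = T: a = T/(0.85 f'_c b) = 1013040/(0.85 × 38.1 × 215) = 145.49 mm.
M_n = T(d − a/2) = 1013.04 kN × (585 − 72.745) mm = 518.93 kN·m.
φM_n = 0.90 × 518.93 = 467.04 kN·m.

φM_n ≈ 467 kN·m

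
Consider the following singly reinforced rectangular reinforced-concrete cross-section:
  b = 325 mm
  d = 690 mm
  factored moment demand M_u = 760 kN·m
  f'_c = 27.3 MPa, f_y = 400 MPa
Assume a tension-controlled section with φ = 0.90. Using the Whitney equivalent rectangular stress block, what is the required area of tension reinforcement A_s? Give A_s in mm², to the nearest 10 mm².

A_s ≈ 3540 mm²

M_n = M_u/φ = 760/0.90 = 844.444 kN·m.
With M_n = 0.85 f'_c a b (d − a/2), solve the quadratic for a:
a = d − √(d² − 2M_n/(0.85 f'_c b)) = 690 − √(690² − 2 × 844.444×10⁶/(0.85 × 27.3 × 325)) = 187.85 mm.
A_s = 0.85 f'_c a b / f_y = 0.85 × 27.3 × 187.85 × 325 / 400 = 3541.7 mm².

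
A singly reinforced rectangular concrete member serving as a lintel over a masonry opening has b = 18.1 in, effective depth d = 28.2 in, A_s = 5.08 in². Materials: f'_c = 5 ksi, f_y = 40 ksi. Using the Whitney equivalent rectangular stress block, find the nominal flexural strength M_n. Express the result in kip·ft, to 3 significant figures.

M_n ≈ 455 kip·ft

T = A_s f_y = 5.08 × 40 = 203.2 kips.
a = T/(0.85 f'_c b) = 203.2/(0.85 × 5 × 18.1) = 2.642 in.
M_n = T(d − a/2) = 203.2 × (28.2 − 1.321) = 5461.8 kip·in = 5461.8/12 = 455.15 kip·ft.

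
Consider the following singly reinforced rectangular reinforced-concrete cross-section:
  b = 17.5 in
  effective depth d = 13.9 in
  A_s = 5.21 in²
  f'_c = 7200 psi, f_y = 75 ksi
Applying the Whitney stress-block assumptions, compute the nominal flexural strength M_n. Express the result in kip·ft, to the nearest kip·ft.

T = A_s f_y = 5.21 × 75 = 390.75 kips.
a = T/(0.85 f'_c b) = 390.75/(0.85 × 7.2 × 17.5) = 3.648 in.
M_n = T(d − a/2) = 390.75 × (13.9 − 1.824) = 4718.7 kip·in = 4718.7/12 = 393.23 kip·ft.

M_n ≈ 393 kip·ft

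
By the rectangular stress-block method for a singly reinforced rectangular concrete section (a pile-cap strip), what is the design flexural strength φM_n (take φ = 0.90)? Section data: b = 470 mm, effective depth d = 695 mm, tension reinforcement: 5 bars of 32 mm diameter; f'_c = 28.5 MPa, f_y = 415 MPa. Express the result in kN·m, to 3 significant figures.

φM_n ≈ 934 kN·m

A_s = 5 × 804 = 4020 mm².
T = A_s f_y = 4020 × 415 = 1668300 N = 1668.3 kN.
From C = T: a = T/(0.85 f'_c b) = 1668300/(0.85 × 28.5 × 470) = 146.53 mm.
M_n = T(d − a/2) = 1668.3 kN × (695 − 73.265) mm = 1037.24 kN·m.
φM_n = 0.90 × 1037.24 = 933.52 kN·m.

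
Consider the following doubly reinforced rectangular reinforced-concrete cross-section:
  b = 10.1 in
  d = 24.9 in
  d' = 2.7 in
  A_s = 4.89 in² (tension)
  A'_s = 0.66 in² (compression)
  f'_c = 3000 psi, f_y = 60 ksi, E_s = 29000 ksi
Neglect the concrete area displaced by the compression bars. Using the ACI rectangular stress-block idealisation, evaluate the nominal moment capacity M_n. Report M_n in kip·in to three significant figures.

Assume both steels yield.
a = (A_s − A'_s) f_y/(0.85 f'_c b) = (4.89 − 0.66) × 60/(0.85 × 3 × 10.1) = 9.854 in.
c = a/β₁ = 9.854/0.85 = 11.593 in; ε'_s = 0.003(c − d')/c = 0.0023 ≥ ε_y = 0.0021, so the compression steel yields.
M_n = (A_s − A'_s) f_y (d − a/2) + A'_s f_y (d − d') = 253.8 × (24.9 − 4.927) + 39.6 × (24.9 − 2.7) = 5069.1 + 879.1 = 5948.2 kip·in.

M_n ≈ 5950 kip·in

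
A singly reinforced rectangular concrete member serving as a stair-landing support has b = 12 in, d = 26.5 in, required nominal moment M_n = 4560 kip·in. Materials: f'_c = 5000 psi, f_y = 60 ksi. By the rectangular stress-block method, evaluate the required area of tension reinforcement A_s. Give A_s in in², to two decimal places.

A_s ≈ 3.08 in²

From M_n = 0.85 f'_c a b (d − a/2):
a = d − √(d² − 2M_n/(0.85 f'_c b)) = 26.5 − √(26.5² − 2 × 4560/(0.85 × 5 × 12)) = 3.621 in.
A_s = 0.85 f'_c a b / f_y = 0.85 × 5 × 3.621 × 12 / 60 = 3.078 in².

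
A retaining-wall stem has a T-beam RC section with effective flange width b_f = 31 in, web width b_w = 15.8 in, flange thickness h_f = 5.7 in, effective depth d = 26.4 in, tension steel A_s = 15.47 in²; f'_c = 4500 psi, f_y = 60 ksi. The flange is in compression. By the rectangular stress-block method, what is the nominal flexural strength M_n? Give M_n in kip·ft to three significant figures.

M_n ≈ 1720 kip·ft

Tension: T = A_s f_y = 15.47 × 60 = 928.2 kips.
Try a within the flange: a = T/(0.85 f'_c b_f) = 928.2/(0.85 × 4.5 × 31) = 7.828 in.
a = 7.828 > h_f = 5.7 in: the block extends into the web. Split into flange-overhang and web parts.
C_f = 0.85 f'_c (b_f − b_w) h_f = 0.85 × 4.5 × (31 − 15.8) × 5.7 = 331.4 kips.
Remaining web compression depth: a_w = (T − C_f)/(0.85 f'_c b_w) = (928.2 − 331.4)/(0.85 × 4.5 × 15.8) = 9.875 in.
M_n = C_f(d − h_f/2) + (T − C_f)(d − a_w/2) = 331.4 × (26.4 − 2.85) + 596.8 × (26.4 − 4.9375) = 7804.5 + 12808.8 = 20613.3 kip·in.
M_n = 20613.3/12 = 1717.78 kip·ft.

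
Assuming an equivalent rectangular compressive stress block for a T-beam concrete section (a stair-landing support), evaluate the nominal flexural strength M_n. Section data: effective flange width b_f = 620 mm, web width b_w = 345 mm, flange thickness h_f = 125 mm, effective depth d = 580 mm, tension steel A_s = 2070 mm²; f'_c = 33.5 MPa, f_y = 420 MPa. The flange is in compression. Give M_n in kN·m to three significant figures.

M_n ≈ 483 kN·m

Tension: T = A_s f_y = 2070 × 420 = 869400 N.
Try a within the flange: a = T/(0.85 f'_c b_f) = 869400/(0.85 × 33.5 × 620) = 49.25 mm.
Since a = 49.25 ≤ h_f = 125 mm, the stress block lies entirely in the flange; analyse as a rectangular beam of width b_f.
M_n = T(d − a/2) = 869400 × (580 − 24.625) = 482.84 × 10⁶ N·mm.
M_n = 482.84 kN·m.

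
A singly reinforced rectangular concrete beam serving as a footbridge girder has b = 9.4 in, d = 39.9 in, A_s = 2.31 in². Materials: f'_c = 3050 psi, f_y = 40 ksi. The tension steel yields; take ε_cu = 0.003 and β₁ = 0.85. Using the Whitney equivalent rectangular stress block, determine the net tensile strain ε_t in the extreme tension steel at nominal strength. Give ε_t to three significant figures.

a = A_s f_y/(0.85 f'_c b) = 3.792 in.
β₁ = 0.85, so c = a/β₁ = 3.792/0.85 = 4.461 in.
From the linear strain diagram with ε_cu = 0.003: ε_t = 0.003 (d − c)/c = 0.003 × (39.9 − 4.461)/4.461 = 0.0238.
Since ε_t ≥ 0.005, the section is tension-controlled.

ε_t ≈ 0.0238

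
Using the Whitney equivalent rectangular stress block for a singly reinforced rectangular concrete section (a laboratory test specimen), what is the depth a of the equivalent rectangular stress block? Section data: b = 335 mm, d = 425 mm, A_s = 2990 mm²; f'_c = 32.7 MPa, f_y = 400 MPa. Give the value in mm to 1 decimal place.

T = A_s f_y = 2990 × 400 = 1196000 N = 1196 kN.
Setting C = 0.85 f'_c a b equal to T: a = 1196000/(0.85 × 32.7 × 335) = 128.4 mm.

a ≈ 128.4 mm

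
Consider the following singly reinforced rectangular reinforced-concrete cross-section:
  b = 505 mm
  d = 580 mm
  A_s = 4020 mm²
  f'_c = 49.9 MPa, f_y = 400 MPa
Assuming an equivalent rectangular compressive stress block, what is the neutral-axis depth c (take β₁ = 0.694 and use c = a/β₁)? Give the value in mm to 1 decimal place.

c ≈ 108.2 mm

T = A_s f_y = 4020 × 400 = 1608000 N = 1608 kN.
Setting C = 0.85 f'_c a b equal to T: a = 1608000/(0.85 × 49.9 × 505) = 75.072 mm.
With β₁ = 0.694, c = a/β₁ = 75.072/0.694 = 108.2 mm.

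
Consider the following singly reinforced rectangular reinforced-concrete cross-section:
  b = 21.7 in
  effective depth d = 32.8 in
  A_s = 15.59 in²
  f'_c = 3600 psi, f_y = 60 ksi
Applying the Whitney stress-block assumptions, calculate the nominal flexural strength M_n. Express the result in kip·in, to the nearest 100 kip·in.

T = A_s f_y = 15.59 × 60 = 935.4 kips.
a = T/(0.85 f'_c b) = 935.4/(0.85 × 3.6 × 21.7) = 14.087 in.
M_n = T(d − a/2) = 935.4 × (32.8 − 7.0435) = 24092.6 kip·in.

M_n ≈ 24100 kip·in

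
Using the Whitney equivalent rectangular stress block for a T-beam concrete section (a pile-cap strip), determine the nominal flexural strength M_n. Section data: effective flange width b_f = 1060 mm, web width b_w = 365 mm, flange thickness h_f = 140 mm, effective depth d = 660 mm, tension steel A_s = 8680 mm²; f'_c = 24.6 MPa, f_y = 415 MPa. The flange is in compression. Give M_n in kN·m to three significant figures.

M_n ≈ 2070 kN·m

Tension: T = A_s f_y = 8680 × 415 = 3602200 N.
Try a within the flange: a = T/(0.85 f'_c b_f) = 3602200/(0.85 × 24.6 × 1060) = 162.52 mm.
a = 162.52 > h_f = 140 mm: the block extends into the web. Split into flange-overhang and web parts.
C_f = 0.85 f'_c (b_f − b_w) h_f = 0.85 × 24.6 × (1060 − 365) × 140 = 2034543 N.
Remaining web compression depth: a_w = (T − C_f)/(0.85 f'_c b_w) = (3602200 − 2034543)/(0.85 × 24.6 × 365) = 205.40 mm.
M_n = C_f(d − h_f/2) + (T − C_f)(d − a_w/2) = 2034543 × (660 − 70) + 1567657 × (660 − 102.7) = 1200.38 + 873.66 = 2074.04 × 10⁶ N·mm.
M_n = 2074.04 kN·m.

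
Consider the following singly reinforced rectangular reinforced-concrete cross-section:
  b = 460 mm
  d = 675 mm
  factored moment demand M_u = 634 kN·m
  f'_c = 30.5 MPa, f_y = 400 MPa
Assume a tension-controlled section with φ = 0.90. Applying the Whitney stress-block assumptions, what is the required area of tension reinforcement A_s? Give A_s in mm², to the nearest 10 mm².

M_n = M_u/φ = 634/0.90 = 704.444 kN·m.
With M_n = 0.85 f'_c a b (d − a/2), solve the quadratic for a:
a = d − √(d² − 2M_n/(0.85 f'_c b)) = 675 − √(675² − 2 × 704.444×10⁶/(0.85 × 30.5 × 460)) = 94.07 mm.
A_s = 0.85 f'_c a b / f_y = 0.85 × 30.5 × 94.07 × 460 / 400 = 2804.6 mm².

A_s ≈ 2800 mm²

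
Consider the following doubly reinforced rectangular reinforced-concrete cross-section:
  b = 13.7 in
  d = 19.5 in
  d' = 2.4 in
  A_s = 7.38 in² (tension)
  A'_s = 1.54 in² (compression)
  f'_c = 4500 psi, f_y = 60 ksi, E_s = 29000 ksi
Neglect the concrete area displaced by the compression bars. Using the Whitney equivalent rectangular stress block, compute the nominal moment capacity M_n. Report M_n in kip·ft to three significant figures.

M_n ≈ 603 kip·ft

Assume both steels yield.
a = (A_s − A'_s) f_y/(0.85 f'_c b) = (7.38 − 1.54) × 60/(0.85 × 4.5 × 13.7) = 6.687 in.
c = a/β₁ = 6.687/0.825 = 8.105 in; ε'_s = 0.003(c − d')/c = 0.0021 ≥ ε_y = 0.0021, so the compression steel yields.
M_n = (A_s − A'_s) f_y (d − a/2) + A'_s f_y (d − d') = 350.4 × (19.5 − 3.3435) + 92.4 × (19.5 − 2.4) = 5661.2 + 1580.0 = 7241.2 kip·in = 7241.2/12 = 603.43 kip·ft.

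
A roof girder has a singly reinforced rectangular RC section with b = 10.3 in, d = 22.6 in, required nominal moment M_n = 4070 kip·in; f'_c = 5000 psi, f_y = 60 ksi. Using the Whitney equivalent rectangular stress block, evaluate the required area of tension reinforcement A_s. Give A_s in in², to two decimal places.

From M_n = 0.85 f'_c a b (d − a/2):
a = d − √(d² − 2M_n/(0.85 f'_c b)) = 22.6 − √(22.6² − 2 × 4070/(0.85 × 5 × 10.3)) = 4.578 in.
A_s = 0.85 f'_c a b / f_y = 0.85 × 5 × 4.578 × 10.3 / 60 = 3.340 in².

A_s ≈ 3.34 in²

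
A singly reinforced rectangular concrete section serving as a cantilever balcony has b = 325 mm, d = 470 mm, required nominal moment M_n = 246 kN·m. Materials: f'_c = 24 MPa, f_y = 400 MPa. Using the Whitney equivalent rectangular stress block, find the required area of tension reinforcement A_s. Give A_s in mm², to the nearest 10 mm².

A_s ≈ 1440 mm²

With M_n = 0.85 f'_c a b (d − a/2), solve the quadratic for a:
a = d − √(d² − 2M_n/(0.85 f'_c b)) = 470 − √(470² − 2 × 246×10⁶/(0.85 × 24 × 325)) = 87.00 mm.
A_s = 0.85 f'_c a b / f_y = 0.85 × 24 × 87.00 × 325 / 400 = 1442.0 mm².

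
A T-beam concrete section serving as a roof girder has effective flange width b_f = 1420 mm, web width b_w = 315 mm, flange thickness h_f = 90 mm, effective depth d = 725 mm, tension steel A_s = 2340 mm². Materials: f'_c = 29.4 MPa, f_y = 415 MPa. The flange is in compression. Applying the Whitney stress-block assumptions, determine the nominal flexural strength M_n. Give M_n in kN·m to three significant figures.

Tension: T = A_s f_y = 2340 × 415 = 971100 N.
Try a within the flange: a = T/(0.85 f'_c b_f) = 971100/(0.85 × 29.4 × 1420) = 27.37 mm.
Since a = 27.37 ≤ h_f = 90 mm, the stress block lies entirely in the flange; analyse as a rectangular beam of width b_f.
M_n = T(d − a/2) = 971100 × (725 − 13.685) = 690.76 × 10⁶ N·mm.
M_n = 690.76 kN·m.

M_n ≈ 691 kN·m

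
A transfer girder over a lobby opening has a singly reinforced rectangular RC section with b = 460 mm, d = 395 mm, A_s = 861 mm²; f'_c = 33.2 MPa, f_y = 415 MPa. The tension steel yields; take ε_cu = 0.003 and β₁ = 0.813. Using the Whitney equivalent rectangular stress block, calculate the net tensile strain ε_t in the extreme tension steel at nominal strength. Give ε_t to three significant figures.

ε_t ≈ 0.0320

a = A_s f_y/(0.85 f'_c b) = 27.53 mm.
β₁ = 0.813, so c = a/β₁ = 27.53/0.813 = 33.86 mm.
From the linear strain diagram with ε_cu = 0.003: ε_t = 0.003 (d − c)/c = 0.003 × (395 − 33.86)/33.86 = 0.0320.
Since ε_t ≥ 0.005, the section is tension-controlled.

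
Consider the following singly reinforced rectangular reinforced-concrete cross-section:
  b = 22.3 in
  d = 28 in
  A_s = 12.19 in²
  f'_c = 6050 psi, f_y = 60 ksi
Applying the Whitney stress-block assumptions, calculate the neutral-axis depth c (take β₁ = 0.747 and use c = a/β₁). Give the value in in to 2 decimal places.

c ≈ 8.54 in

T = A_s f_y = 12.19 × 60 = 731.4 kips.
a = T/(0.85 f'_c b) = 731.4/(0.85 × 6.05 × 22.3) = 6.3779 in.
With β₁ = 0.747, c = a/β₁ = 6.3779/0.747 = 8.54 in.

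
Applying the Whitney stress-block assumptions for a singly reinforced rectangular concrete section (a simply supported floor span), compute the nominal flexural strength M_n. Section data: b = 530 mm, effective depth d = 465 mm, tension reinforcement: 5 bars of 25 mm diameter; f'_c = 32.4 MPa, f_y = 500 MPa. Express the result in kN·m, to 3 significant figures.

A_s = 5 × 491 = 2455 mm².
T = A_s f_y = 2455 × 500 = 1227500 N = 1227.5 kN.
From C = T: a = T/(0.85 f'_c b) = 1227500/(0.85 × 32.4 × 530) = 84.10 mm.
M_n = T(d − a/2) = 1227.5 kN × (465 − 42.05) mm = 519.17 kN·m.

M_n ≈ 519 kN·m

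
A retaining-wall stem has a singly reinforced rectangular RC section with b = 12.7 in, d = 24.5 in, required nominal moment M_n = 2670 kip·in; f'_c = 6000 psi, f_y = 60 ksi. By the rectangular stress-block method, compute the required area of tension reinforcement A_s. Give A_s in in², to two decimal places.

A_s ≈ 1.88 in²

From M_n = 0.85 f'_c a b (d − a/2):
a = d − √(d² − 2M_n/(0.85 f'_c b)) = 24.5 − √(24.5² − 2 × 2670/(0.85 × 6 × 12.7)) = 1.745 in.
A_s = 0.85 f'_c a b / f_y = 0.85 × 6 × 1.745 × 12.7 / 60 = 1.884 in².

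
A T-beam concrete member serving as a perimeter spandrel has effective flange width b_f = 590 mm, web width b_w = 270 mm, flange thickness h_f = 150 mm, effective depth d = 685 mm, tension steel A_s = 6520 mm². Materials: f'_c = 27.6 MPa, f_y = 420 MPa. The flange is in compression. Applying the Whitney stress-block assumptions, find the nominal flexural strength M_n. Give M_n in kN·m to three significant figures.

M_n ≈ 1590 kN·m

Tension: T = A_s f_y = 6520 × 420 = 2738400 N.
Try a within the flange: a = T/(0.85 f'_c b_f) = 2738400/(0.85 × 27.6 × 590) = 197.84 mm.
a = 197.84 > h_f = 150 mm: the block extends into the web. Split into flange-overhang and web parts.
C_f = 0.85 f'_c (b_f − b_w) h_f = 0.85 × 27.6 × (590 − 270) × 150 = 1126080 N.
Remaining web compression depth: a_w = (T − C_f)/(0.85 f'_c b_w) = (2738400 − 1126080)/(0.85 × 27.6 × 270) = 254.54 mm.
M_n = C_f(d − h_f/2) + (T − C_f)(d − a_w/2) = 1126080 × (685 − 75) + 1612320 × (685 − 127.27) = 686.91 + 899.24 = 1586.15 × 10⁶ N·mm.
M_n = 1586.15 kN·m.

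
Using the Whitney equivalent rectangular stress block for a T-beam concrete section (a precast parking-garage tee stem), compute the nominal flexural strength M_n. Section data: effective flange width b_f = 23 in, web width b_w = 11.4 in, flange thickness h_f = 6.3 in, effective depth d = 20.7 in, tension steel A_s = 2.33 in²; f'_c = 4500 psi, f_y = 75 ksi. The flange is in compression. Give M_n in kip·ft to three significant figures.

Tension: T = A_s f_y = 2.33 × 75 = 174.75 kips.
Try a within the flange: a = T/(0.85 f'_c b_f) = 174.75/(0.85 × 4.5 × 23) = 1.986 in.
Since a = 1.986 ≤ h_f = 6.3 in, the stress block lies entirely in the flange; analyse as a rectangular beam of width b_f.
M_n = T(d − a/2) = 174.75 × (20.7 − 0.993) = 3443.8 kip·in.
M_n = 3443.8/12 = 286.98 kip·ft.

M_n ≈ 287 kip·ft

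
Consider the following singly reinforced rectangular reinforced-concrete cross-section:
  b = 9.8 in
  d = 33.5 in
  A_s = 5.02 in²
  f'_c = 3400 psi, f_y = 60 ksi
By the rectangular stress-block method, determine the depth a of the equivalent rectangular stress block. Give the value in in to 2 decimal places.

a ≈ 10.63 in

T = A_s f_y = 5.02 × 60 = 301.2 kips.
a = T/(0.85 f'_c b) = 301.2/(0.85 × 3.4 × 9.8) = 10.63 in.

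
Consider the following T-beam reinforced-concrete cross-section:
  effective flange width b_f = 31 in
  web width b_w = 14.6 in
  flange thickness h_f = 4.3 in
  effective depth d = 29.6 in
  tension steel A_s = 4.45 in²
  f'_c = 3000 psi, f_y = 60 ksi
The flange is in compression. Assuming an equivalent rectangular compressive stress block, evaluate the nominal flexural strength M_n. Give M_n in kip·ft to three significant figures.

Tension: T = A_s f_y = 4.45 × 60 = 267 kips.
Try a within the flange: a = T/(0.85 f'_c b_f) = 267/(0.85 × 3 × 31) = 3.378 in.
Since a = 3.378 ≤ h_f = 4.3 in, the stress block lies entirely in the flange; analyse as a rectangular beam of width b_f.
M_n = T(d − a/2) = 267 × (29.6 − 1.689) = 7452.2 kip·in.
M_n = 7452.2/12 = 621.02 kip·ft.

M_n ≈ 621 kip·ft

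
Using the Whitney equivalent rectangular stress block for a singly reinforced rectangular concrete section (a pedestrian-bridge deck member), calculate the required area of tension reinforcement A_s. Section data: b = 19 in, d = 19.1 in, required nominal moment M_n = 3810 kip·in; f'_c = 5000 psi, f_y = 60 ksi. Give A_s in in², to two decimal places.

A_s ≈ 3.57 in²

From M_n = 0.85 f'_c a b (d − a/2):
a = d − √(d² − 2M_n/(0.85 f'_c b)) = 19.1 − √(19.1² − 2 × 3810/(0.85 × 5 × 19)) = 2.655 in.
A_s = 0.85 f'_c a b / f_y = 0.85 × 5 × 2.655 × 19 / 60 = 3.573 in².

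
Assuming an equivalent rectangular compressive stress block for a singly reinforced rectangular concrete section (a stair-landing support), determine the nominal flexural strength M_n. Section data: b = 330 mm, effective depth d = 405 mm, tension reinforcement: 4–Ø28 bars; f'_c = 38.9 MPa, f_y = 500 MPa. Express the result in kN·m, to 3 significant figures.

M_n ≈ 429 kN·m

A_s = 4 × 616 = 2464 mm².
T = A_s f_y = 2464 × 500 = 1232000 N = 1232 kN.
From C = T: a = T/(0.85 f'_c b) = 1232000/(0.85 × 38.9 × 330) = 112.91 mm.
M_n = T(d − a/2) = 1232 kN × (405 − 56.455) mm = 429.41 kN·m.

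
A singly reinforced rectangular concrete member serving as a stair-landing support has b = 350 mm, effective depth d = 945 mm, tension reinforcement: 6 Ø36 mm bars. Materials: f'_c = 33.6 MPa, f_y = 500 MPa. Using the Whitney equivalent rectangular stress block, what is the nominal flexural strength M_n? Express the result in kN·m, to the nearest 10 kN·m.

A_s = 6 × 1018 = 6108 mm².
T = A_s f_y = 6108 × 500 = 3054000 N = 3054 kN.
From C = T: a = T/(0.85 f'_c b) = 3054000/(0.85 × 33.6 × 350) = 305.52 mm.
M_n = T(d − a/2) = 3054 kN × (945 − 152.76) mm = 2419.50 kN·m.

M_n ≈ 2420 kN·m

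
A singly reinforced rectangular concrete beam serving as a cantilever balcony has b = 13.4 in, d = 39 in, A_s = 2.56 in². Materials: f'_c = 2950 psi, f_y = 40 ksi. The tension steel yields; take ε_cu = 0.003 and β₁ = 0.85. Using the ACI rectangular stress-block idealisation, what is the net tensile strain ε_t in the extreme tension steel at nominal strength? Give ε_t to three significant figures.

ε_t ≈ 0.0296

a = A_s f_y/(0.85 f'_c b) = 3.048 in.
β₁ = 0.85, so c = a/β₁ = 3.048/0.85 = 3.586 in.
From the linear strain diagram with ε_cu = 0.003: ε_t = 0.003 (d − c)/c = 0.003 × (39 − 3.586)/3.586 = 0.0296.
Since ε_t ≥ 0.005, the section is tension-controlled.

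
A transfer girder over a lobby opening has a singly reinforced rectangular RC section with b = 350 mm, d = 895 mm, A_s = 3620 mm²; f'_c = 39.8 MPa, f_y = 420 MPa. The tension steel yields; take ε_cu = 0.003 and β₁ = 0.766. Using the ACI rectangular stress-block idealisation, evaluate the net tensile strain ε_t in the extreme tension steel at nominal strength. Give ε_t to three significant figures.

ε_t ≈ 0.0130

a = A_s f_y/(0.85 f'_c b) = 128.41 mm.
β₁ = 0.766, so c = a/β₁ = 128.41/0.766 = 167.64 mm.
From the linear strain diagram with ε_cu = 0.003: ε_t = 0.003 (d − c)/c = 0.003 × (895 − 167.64)/167.64 = 0.0130.
Since ε_t ≥ 0.005, the section is tension-controlled.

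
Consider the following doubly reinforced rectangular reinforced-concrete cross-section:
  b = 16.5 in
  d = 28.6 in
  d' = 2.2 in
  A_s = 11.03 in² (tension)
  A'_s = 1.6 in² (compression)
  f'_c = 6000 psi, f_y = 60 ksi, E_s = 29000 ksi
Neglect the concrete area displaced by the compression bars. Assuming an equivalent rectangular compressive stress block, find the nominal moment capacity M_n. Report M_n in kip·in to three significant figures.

M_n ≈ 16800 kip·in

Assume both steels yield.
a = (A_s − A'_s) f_y/(0.85 f'_c b) = (11.03 − 1.6) × 60/(0.85 × 6 × 16.5) = 6.724 in.
c = a/β₁ = 6.724/0.75 = 8.965 in; ε'_s = 0.003(c − d')/c = 0.0023 ≥ ε_y = 0.0021, so the compression steel yields.
M_n = (A_s − A'_s) f_y (d − a/2) + A'_s f_y (d − d') = 565.8 × (28.6 − 3.362) + 96 × (28.6 − 2.2) = 14279.7 + 2534.4 = 16814.1 kip·in.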